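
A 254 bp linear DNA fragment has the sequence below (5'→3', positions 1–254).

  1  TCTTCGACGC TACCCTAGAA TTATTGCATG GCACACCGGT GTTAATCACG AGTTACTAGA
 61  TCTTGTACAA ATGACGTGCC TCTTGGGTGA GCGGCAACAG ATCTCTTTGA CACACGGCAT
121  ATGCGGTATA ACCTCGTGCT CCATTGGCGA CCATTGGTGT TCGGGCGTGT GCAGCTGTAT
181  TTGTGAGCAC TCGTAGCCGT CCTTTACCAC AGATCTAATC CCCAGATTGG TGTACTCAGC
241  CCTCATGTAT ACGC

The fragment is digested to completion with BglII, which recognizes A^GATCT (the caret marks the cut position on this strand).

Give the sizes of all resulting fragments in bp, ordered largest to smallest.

BglII sites (AGATCT) start at positions 58, 99, 211.
BglII cuts after the first base of each site, so after positions 58, 99, 211.
Linear molecule, 3 cuts → 4 fragments:
  1–58 → 58 bp
  59–99 → 41 bp
  100–211 → 112 bp
  212–254 → 43 bp
Sorted largest to smallest: 112, 58, 43, 41 bp.

112, 58, 43, 41 bp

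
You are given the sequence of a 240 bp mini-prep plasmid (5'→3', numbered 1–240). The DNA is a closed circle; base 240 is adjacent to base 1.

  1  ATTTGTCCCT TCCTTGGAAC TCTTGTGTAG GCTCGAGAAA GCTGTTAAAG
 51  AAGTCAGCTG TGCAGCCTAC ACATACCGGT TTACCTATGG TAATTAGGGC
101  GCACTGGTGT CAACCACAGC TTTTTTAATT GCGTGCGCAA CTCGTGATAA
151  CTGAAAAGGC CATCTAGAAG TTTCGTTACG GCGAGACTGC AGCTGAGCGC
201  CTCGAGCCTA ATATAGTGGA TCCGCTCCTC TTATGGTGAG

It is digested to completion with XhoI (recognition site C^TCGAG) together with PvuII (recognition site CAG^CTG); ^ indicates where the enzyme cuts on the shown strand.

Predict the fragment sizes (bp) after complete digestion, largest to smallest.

135, 71, 25, 9 bp

XhoI sites (CTCGAG) start at positions 32, 201.
XhoI cuts after the first base of each site, so after positions 32, 201.
PvuII sites (CAGCTG) start at positions 55, 190.
PvuII cuts after base 3 of each site, so after positions 57, 192.
Combined cut positions: 32, 57, 192, 201.
Circular molecule, 4 cuts → 4 fragments:
  33–57 → 25 bp
  58–192 → 135 bp
  193–201 → 9 bp
  202–240 then 1–32 → 39 + 32 = 71 bp
Sorted largest to smallest: 135, 71, 25, 9 bp.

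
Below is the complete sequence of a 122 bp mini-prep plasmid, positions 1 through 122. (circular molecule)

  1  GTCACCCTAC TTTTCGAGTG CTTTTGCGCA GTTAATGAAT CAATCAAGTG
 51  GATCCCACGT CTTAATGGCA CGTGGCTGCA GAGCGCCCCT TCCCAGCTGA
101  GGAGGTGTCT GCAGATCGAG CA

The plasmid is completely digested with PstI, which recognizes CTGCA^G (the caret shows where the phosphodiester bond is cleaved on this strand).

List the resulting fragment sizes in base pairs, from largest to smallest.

PstI sites (CTGCAG) start at positions 76, 109.
PstI cuts after base 5 of each site (before the last base), so after positions 80, 113.
Circular molecule, 2 cuts → 2 fragments:
  81–113 → 33 bp
  114–122 then 1–80 → 9 + 80 = 89 bp
Sorted largest to smallest: 89, 33 bp.

89, 33 bp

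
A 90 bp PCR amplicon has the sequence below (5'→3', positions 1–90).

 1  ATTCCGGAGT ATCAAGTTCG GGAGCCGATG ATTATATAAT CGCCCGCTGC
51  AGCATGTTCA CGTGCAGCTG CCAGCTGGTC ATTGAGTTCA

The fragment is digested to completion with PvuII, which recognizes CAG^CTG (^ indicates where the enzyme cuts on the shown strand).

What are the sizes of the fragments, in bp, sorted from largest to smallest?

PvuII sites (CAGCTG) start at positions 65, 72.
PvuII cuts after base 3 of each site, so after positions 67, 74.
Linear molecule, 2 cuts → 3 fragments:
  1–67 → 67 bp
  68–74 → 7 bp
  75–90 → 16 bp
Sorted largest to smallest: 67, 16, 7 bp.

67, 16, 7 bp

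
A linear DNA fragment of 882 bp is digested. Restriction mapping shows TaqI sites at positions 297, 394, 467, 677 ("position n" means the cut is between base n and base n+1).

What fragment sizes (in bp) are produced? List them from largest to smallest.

Linear molecule, 4 cuts → 5 fragments:
  297 − 0 = 297 bp
  394 − 297 = 97 bp
  467 − 394 = 73 bp
  677 − 467 = 210 bp
  882 − 677 = 205 bp
Sorted largest to smallest: 297, 210, 205, 97, 73 bp.

297, 210, 205, 97, 73 bp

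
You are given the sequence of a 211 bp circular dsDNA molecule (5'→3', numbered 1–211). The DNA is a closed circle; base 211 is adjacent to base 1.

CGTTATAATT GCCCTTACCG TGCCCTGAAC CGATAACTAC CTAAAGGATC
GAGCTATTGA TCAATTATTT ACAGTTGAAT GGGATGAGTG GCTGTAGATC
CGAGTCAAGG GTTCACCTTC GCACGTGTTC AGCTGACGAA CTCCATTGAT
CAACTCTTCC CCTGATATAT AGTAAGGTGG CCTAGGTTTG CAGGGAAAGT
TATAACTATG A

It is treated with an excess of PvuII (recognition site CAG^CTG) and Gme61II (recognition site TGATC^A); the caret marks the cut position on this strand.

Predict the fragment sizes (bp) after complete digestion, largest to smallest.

122, 70, 19 bp

The PvuII site (CAGCTG) starts at position 130.
PvuII cuts after base 3 of each site, so after position 132.
Gme61II sites (TGATCA) start at positions 58, 147.
Gme61II cuts after base 5 of each site (before the last base), so after positions 62, 151.
Combined cut positions: 62, 132, 151.
Circular molecule, 3 cuts → 3 fragments:
  63–132 → 70 bp
  133–151 → 19 bp
  152–211 then 1–62 → 60 + 62 = 122 bp
Sorted largest to smallest: 122, 70, 19 bp.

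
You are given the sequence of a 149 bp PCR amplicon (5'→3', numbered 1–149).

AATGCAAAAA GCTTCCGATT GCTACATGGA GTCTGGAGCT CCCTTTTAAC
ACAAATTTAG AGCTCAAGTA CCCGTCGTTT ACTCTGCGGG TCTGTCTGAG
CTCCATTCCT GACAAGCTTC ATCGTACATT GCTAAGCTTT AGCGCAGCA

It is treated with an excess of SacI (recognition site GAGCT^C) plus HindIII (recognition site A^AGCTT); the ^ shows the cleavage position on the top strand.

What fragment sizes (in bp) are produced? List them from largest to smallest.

SacI sites (GAGCTC) start at positions 36, 60, 98.
SacI cuts after base 5 of each site (before the last base), so after positions 40, 64, 102.
HindIII sites (AAGCTT) start at positions 9, 114, 134.
HindIII cuts after the first base of each site, so after positions 9, 114, 134.
Combined cut positions: 9, 40, 64, 102, 114, 134.
Linear molecule, 6 cuts → 7 fragments:
  1–9 → 9 bp
  10–40 → 31 bp
  41–64 → 24 bp
  65–102 → 38 bp
  103–114 → 12 bp
  115–134 → 20 bp
  135–149 → 15 bp
Sorted largest to smallest: 38, 31, 24, 20, 15, 12, 9 bp.

38, 31, 24, 20, 15, 12, 9 bp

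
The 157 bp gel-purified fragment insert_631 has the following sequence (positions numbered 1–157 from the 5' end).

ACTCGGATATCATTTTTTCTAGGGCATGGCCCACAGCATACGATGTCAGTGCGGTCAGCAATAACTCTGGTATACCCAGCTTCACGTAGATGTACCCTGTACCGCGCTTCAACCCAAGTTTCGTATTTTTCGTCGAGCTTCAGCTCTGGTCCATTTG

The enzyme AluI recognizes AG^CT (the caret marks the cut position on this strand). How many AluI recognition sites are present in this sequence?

3

AGCT occurs starting at positions 78, 136, 142.
AluI cuts at 3 sites.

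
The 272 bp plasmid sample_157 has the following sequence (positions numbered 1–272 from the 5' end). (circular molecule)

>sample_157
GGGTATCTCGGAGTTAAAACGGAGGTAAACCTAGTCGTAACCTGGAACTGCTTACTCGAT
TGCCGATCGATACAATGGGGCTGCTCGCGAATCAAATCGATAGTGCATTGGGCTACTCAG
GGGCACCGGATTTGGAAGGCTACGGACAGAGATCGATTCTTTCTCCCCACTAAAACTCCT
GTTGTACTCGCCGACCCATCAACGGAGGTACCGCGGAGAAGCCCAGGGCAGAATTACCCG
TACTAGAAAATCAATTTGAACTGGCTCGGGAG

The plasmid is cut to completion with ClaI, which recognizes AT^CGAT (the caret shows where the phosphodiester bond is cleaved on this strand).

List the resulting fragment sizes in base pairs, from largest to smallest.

ClaI sites (ATCGAT) start at positions 66, 96, 152.
ClaI cuts after base 2 of each site, so after positions 67, 97, 153.
Circular molecule, 3 cuts → 3 fragments:
  68–97 → 30 bp
  98–153 → 56 bp
  154–272 then 1–67 → 119 + 67 = 186 bp
Sorted largest to smallest: 186, 56, 30 bp.

186, 56, 30 bp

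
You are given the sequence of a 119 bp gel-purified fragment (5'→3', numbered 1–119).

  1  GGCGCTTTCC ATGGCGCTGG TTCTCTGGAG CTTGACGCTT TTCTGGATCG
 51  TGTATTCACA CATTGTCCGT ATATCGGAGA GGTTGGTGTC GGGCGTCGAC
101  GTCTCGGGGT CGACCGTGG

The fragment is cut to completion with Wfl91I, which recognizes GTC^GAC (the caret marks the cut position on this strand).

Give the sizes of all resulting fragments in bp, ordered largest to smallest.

Wfl91I sites (GTCGAC) start at positions 95, 109.
Wfl91I cuts after base 3 of each site, so after positions 97, 111.
Linear molecule, 2 cuts → 3 fragments:
  1–97 → 97 bp
  98–111 → 14 bp
  112–119 → 8 bp
Sorted largest to smallest: 97, 14, 8 bp.

97, 14, 8 bp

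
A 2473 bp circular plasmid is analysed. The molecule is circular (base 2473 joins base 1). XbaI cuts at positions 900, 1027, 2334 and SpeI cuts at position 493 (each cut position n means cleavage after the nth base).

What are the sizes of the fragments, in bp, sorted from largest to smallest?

1307, 632, 407, 127 bp

Combined cut positions (sorted): 493, 900, 1027, 2334.
Circular molecule, 4 cuts → 4 fragments:
  900 − 493 = 407 bp
  1027 − 900 = 127 bp
  2334 − 1027 = 1307 bp
  wrap: 2473 − 2334 + 493 = 632 bp
Sorted largest to smallest: 1307, 632, 407, 127 bp.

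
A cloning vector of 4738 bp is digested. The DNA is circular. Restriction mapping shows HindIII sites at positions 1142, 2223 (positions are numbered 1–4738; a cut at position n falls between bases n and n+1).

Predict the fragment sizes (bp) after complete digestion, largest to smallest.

Circular molecule, 2 cuts → 2 fragments:
  2223 − 1142 = 1081 bp
  wrap: 4738 − 2223 + 1142 = 3657 bp
Sorted largest to smallest: 3657, 1081 bp.

3657, 1081 bp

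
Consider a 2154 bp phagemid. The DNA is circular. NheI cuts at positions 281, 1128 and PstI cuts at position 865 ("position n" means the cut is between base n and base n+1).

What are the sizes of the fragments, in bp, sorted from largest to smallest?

1307, 584, 263 bp

Combined cut positions (sorted): 281, 865, 1128.
Circular molecule, 3 cuts → 3 fragments:
  865 − 281 = 584 bp
  1128 − 865 = 263 bp
  wrap: 2154 − 1128 + 281 = 1307 bp
Sorted largest to smallest: 1307, 584, 263 bp.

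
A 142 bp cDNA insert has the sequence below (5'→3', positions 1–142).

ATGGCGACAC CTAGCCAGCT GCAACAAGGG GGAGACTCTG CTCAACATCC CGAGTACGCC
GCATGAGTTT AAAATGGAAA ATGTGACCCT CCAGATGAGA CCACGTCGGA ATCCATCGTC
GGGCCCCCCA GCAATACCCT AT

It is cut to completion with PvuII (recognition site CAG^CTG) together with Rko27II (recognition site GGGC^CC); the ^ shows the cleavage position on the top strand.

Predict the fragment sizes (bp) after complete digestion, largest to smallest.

The PvuII site (CAGCTG) starts at position 16.
PvuII cuts after base 3 of each site, so after position 18.
The Rko27II site (GGGCCC) starts at position 121.
Rko27II cuts after base 4 of each site, so after position 124.
Combined cut positions: 18, 124.
Linear molecule, 2 cuts → 3 fragments:
  1–18 → 18 bp
  19–124 → 106 bp
  125–142 → 18 bp
Sorted largest to smallest: 106, 18, 18 bp.

106, 18, 18 bp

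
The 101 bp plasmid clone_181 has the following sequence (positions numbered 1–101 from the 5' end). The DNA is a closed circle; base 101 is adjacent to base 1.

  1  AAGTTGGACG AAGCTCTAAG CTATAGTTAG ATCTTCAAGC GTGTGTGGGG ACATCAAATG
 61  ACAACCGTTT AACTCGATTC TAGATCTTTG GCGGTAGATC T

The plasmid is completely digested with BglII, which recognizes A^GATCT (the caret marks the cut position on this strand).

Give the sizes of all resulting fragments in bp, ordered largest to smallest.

53, 34, 14 bp

BglII sites (AGATCT) start at positions 29, 82, 96.
BglII cuts after the first base of each site, so after positions 29, 82, 96.
Circular molecule, 3 cuts → 3 fragments:
  30–82 → 53 bp
  83–96 → 14 bp
  97–101 then 1–29 → 5 + 29 = 34 bp
Sorted largest to smallest: 53, 34, 14 bp.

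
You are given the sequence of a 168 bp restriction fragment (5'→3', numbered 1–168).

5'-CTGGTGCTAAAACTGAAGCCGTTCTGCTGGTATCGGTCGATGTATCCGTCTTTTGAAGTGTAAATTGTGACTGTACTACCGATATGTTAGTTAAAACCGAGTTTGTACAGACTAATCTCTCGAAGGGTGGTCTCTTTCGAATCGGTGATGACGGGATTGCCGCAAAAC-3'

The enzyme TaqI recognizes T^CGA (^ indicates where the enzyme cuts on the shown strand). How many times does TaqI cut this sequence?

TCGA occurs starting at positions 37, 120, 137.
TaqI cuts at 3 sites.

3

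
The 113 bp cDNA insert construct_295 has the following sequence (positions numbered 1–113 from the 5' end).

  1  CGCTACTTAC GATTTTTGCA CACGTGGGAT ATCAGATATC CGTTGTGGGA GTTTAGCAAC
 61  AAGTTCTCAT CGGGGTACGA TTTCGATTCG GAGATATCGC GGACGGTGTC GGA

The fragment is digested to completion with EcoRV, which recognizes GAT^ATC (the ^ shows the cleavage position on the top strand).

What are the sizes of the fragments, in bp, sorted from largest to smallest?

58, 30, 18, 7 bp

EcoRV sites (GATATC) start at positions 28, 35, 93.
EcoRV cuts after base 3 of each site, so after positions 30, 37, 95.
Linear molecule, 3 cuts → 4 fragments:
  1–30 → 30 bp
  31–37 → 7 bp
  38–95 → 58 bp
  96–113 → 18 bp
Sorted largest to smallest: 58, 30, 18, 7 bp.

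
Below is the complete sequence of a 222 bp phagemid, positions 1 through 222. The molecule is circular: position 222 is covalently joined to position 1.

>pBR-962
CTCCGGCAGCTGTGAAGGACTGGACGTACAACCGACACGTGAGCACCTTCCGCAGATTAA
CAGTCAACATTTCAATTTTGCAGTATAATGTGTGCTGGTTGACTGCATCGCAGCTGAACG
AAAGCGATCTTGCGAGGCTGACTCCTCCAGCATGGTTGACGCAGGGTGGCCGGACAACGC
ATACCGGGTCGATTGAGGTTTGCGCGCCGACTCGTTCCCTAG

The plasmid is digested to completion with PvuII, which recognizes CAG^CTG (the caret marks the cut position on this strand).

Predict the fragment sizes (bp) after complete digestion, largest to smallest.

PvuII sites (CAGCTG) start at positions 7, 111.
PvuII cuts after base 3 of each site, so after positions 9, 113.
Circular molecule, 2 cuts → 2 fragments:
  10–113 → 104 bp
  114–222 then 1–9 → 109 + 9 = 118 bp
Sorted largest to smallest: 118, 104 bp.

118, 104 bp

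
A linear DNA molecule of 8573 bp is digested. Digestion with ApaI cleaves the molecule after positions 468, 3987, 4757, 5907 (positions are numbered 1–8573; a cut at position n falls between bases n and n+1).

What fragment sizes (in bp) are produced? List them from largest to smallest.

3519, 2666, 1150, 770, 468 bp

Linear molecule, 4 cuts → 5 fragments:
  468 − 0 = 468 bp
  3987 − 468 = 3519 bp
  4757 − 3987 = 770 bp
  5907 − 4757 = 1150 bp
  8573 − 5907 = 2666 bp
Sorted largest to smallest: 3519, 2666, 1150, 770, 468 bp.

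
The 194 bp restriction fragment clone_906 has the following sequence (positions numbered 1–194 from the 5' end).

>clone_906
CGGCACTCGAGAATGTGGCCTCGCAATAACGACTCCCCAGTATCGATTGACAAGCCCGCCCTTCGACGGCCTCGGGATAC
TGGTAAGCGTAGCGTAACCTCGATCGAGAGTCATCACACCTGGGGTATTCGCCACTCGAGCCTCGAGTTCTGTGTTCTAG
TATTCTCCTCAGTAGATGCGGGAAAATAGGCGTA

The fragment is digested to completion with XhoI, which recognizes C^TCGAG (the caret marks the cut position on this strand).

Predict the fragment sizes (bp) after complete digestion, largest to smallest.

XhoI sites (CTCGAG) start at positions 6, 135, 142.
XhoI cuts after the first base of each site, so after positions 6, 135, 142.
Linear molecule, 3 cuts → 4 fragments:
  1–6 → 6 bp
  7–135 → 129 bp
  136–142 → 7 bp
  143–194 → 52 bp
Sorted largest to smallest: 129, 52, 7, 6 bp.

129, 52, 7, 6 bp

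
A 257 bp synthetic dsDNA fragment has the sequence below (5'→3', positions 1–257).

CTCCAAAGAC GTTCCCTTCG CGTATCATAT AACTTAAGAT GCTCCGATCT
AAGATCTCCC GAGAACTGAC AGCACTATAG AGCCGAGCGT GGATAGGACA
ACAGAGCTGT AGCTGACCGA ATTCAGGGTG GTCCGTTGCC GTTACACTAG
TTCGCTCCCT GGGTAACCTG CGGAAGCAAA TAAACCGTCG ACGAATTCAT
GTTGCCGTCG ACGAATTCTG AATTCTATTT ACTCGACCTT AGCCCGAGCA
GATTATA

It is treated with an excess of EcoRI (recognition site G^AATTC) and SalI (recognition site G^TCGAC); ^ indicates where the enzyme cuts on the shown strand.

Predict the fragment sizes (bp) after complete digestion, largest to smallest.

EcoRI sites (GAATTC) start at positions 119, 193, 213, 220.
EcoRI cuts after the first base of each site, so after positions 119, 193, 213, 220.
SalI sites (GTCGAC) start at positions 187, 207.
SalI cuts after the first base of each site, so after positions 187, 207.
Combined cut positions: 119, 187, 193, 207, 213, 220.
Linear molecule, 6 cuts → 7 fragments:
  1–119 → 119 bp
  120–187 → 68 bp
  188–193 → 6 bp
  194–207 → 14 bp
  208–213 → 6 bp
  214–220 → 7 bp
  221–257 → 37 bp
Sorted largest to smallest: 119, 68, 37, 14, 7, 6, 6 bp.

119, 68, 37, 14, 7, 6, 6 bp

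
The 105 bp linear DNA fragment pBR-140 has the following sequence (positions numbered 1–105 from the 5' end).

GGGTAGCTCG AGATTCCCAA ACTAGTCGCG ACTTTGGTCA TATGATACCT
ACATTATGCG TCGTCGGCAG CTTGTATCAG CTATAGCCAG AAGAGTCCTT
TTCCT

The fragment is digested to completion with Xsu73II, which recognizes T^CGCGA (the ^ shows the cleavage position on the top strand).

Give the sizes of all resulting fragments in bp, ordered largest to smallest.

The Xsu73II site (TCGCGA) starts at position 26.
Xsu73II cuts after the first base of each site, so after position 26.
Linear molecule, 1 cut → 2 fragments:
  1–26 → 26 bp
  27–105 → 79 bp
Sorted largest to smallest: 79, 26 bp.

79, 26 bp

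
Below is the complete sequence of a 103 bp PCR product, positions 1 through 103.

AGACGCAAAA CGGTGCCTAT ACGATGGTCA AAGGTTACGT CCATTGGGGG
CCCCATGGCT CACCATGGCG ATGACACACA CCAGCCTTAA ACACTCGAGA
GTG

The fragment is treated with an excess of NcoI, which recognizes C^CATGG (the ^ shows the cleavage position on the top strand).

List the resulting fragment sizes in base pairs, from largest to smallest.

53, 40, 10 bp

NcoI sites (CCATGG) start at positions 53, 63.
NcoI cuts after the first base of each site, so after positions 53, 63.
Linear molecule, 2 cuts → 3 fragments:
  1–53 → 53 bp
  54–63 → 10 bp
  64–103 → 40 bp
Sorted largest to smallest: 53, 40, 10 bp.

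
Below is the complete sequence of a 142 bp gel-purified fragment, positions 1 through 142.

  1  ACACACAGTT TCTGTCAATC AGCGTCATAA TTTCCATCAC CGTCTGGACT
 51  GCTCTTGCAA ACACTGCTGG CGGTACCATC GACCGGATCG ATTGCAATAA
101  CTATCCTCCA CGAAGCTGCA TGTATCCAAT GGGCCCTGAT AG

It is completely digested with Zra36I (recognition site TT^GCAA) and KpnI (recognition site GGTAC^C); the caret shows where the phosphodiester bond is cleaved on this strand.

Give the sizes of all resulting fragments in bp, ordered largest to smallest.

Zra36I sites (TTGCAA) start at positions 55, 92.
Zra36I cuts after base 2 of each site, so after positions 56, 93.
The KpnI site (GGTACC) starts at position 72.
KpnI cuts after base 5 of each site (before the last base), so after position 76.
Combined cut positions: 56, 76, 93.
Linear molecule, 3 cuts → 4 fragments:
  1–56 → 56 bp
  57–76 → 20 bp
  77–93 → 17 bp
  94–142 → 49 bp
Sorted largest to smallest: 56, 49, 20, 17 bp.

56, 49, 20, 17 bp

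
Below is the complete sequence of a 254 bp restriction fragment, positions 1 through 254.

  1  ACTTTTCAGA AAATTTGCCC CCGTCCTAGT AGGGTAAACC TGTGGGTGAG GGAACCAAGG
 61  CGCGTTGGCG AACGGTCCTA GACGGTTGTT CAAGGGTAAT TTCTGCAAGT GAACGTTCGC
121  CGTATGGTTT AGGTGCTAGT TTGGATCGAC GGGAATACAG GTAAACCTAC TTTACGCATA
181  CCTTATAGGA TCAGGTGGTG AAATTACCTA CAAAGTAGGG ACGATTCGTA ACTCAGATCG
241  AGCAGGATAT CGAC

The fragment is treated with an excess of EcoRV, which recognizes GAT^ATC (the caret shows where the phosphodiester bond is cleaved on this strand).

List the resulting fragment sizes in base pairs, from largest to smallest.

The EcoRV site (GATATC) starts at position 246.
EcoRV cuts after base 3 of each site, so after position 248.
Linear molecule, 1 cut → 2 fragments:
  1–248 → 248 bp
  249–254 → 6 bp
Sorted largest to smallest: 248, 6 bp.

248, 6 bp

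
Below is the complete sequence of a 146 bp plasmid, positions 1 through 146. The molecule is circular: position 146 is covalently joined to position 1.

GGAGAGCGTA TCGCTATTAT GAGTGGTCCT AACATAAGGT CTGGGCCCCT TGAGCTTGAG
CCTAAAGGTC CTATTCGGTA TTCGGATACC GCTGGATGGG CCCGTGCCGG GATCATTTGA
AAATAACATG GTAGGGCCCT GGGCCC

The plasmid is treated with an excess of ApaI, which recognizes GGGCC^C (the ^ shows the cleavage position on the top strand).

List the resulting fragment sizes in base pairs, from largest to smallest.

ApaI sites (GGGCCC) start at positions 43, 98, 134, 141.
ApaI cuts after base 5 of each site (before the last base), so after positions 47, 102, 138, 145.
Circular molecule, 4 cuts → 4 fragments:
  48–102 → 55 bp
  103–138 → 36 bp
  139–145 → 7 bp
  146–146 then 1–47 → 1 + 47 = 48 bp
Sorted largest to smallest: 55, 48, 36, 7 bp.

55, 48, 36, 7 bp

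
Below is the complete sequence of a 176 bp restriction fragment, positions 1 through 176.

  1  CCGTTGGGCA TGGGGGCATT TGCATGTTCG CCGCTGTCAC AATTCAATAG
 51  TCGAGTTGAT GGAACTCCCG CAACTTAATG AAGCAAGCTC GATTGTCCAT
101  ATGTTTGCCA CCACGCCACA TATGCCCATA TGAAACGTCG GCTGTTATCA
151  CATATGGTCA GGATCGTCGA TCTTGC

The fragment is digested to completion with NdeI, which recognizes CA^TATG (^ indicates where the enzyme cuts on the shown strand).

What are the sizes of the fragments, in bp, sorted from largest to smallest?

NdeI sites (CATATG) start at positions 98, 119, 127, 151.
NdeI cuts after base 2 of each site, so after positions 99, 120, 128, 152.
Linear molecule, 4 cuts → 5 fragments:
  1–99 → 99 bp
  100–120 → 21 bp
  121–128 → 8 bp
  129–152 → 24 bp
  153–176 → 24 bp
Sorted largest to smallest: 99, 24, 24, 21, 8 bp.

99, 24, 24, 21, 8 bp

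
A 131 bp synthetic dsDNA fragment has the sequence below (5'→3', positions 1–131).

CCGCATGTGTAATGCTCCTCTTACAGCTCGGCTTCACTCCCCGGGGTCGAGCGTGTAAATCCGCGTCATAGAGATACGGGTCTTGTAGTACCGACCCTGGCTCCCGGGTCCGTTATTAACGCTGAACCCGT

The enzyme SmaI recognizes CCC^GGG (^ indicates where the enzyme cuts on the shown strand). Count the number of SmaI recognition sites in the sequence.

2

CCCGGG occurs starting at positions 40, 103.
SmaI cuts at 2 sites.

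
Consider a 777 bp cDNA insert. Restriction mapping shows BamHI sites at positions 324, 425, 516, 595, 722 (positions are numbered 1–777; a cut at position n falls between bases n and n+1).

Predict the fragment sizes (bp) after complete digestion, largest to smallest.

324, 127, 101, 91, 79, 55 bp

Linear molecule, 5 cuts → 6 fragments:
  324 − 0 = 324 bp
  425 − 324 = 101 bp
  516 − 425 = 91 bp
  595 − 516 = 79 bp
  722 − 595 = 127 bp
  777 − 722 = 55 bp
Sorted largest to smallest: 324, 127, 101, 91, 79, 55 bp.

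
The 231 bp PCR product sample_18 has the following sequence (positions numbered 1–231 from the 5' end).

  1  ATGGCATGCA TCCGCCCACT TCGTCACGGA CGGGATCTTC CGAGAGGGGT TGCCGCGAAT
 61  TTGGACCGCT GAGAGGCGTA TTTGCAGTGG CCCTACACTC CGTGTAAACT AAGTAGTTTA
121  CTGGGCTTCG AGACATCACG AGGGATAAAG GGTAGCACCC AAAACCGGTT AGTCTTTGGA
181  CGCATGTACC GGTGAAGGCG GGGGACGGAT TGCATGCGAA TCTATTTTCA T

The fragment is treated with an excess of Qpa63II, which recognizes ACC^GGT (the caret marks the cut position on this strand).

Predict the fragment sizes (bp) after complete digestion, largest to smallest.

166, 41, 24 bp

Qpa63II sites (ACCGGT) start at positions 164, 188.
Qpa63II cuts after base 3 of each site, so after positions 166, 190.
Linear molecule, 2 cuts → 3 fragments:
  1–166 → 166 bp
  167–190 → 24 bp
  191–231 → 41 bp
Sorted largest to smallest: 166, 41, 24 bp.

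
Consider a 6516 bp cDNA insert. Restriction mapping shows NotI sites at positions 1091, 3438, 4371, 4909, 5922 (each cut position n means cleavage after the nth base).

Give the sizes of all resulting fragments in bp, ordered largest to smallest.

2347, 1091, 1013, 933, 594, 538 bp

Linear molecule, 5 cuts → 6 fragments:
  1091 − 0 = 1091 bp
  3438 − 1091 = 2347 bp
  4371 − 3438 = 933 bp
  4909 − 4371 = 538 bp
  5922 − 4909 = 1013 bp
  6516 − 5922 = 594 bp
Sorted largest to smallest: 2347, 1091, 1013, 933, 594, 538 bp.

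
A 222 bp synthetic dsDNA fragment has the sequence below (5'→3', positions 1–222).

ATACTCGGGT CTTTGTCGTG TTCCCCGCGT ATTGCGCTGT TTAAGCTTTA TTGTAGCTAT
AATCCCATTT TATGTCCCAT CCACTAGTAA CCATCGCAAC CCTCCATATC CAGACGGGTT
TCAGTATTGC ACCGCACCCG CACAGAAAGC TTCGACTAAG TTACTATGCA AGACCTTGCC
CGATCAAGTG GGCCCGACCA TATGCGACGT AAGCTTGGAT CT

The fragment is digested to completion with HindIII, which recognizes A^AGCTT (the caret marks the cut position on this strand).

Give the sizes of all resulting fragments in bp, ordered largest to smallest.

HindIII sites (AAGCTT) start at positions 43, 147, 211.
HindIII cuts after the first base of each site, so after positions 43, 147, 211.
Linear molecule, 3 cuts → 4 fragments:
  1–43 → 43 bp
  44–147 → 104 bp
  148–211 → 64 bp
  212–222 → 11 bp
Sorted largest to smallest: 104, 64, 43, 11 bp.

104, 64, 43, 11 bp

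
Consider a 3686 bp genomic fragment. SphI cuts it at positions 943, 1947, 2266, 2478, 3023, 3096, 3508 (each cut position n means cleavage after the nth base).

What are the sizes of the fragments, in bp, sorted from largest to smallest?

1004, 943, 545, 412, 319, 212, 178, 73 bp

Linear molecule, 7 cuts → 8 fragments:
  943 − 0 = 943 bp
  1947 − 943 = 1004 bp
  2266 − 1947 = 319 bp
  2478 − 2266 = 212 bp
  3023 − 2478 = 545 bp
  3096 − 3023 = 73 bp
  3508 − 3096 = 412 bp
  3686 − 3508 = 178 bp
Sorted largest to smallest: 1004, 943, 545, 412, 319, 212, 178, 73 bp.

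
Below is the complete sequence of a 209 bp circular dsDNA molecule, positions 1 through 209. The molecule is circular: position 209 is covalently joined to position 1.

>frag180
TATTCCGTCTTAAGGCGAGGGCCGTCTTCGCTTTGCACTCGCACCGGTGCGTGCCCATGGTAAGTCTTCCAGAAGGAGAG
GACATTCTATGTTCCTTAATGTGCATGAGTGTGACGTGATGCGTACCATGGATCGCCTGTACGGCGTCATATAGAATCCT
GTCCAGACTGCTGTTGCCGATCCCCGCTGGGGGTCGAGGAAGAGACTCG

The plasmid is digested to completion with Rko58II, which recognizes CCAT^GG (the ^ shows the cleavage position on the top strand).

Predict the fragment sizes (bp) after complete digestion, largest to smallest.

138, 71 bp

Rko58II sites (CCATGG) start at positions 55, 126.
Rko58II cuts after base 4 of each site, so after positions 58, 129.
Circular molecule, 2 cuts → 2 fragments:
  59–129 → 71 bp
  130–209 then 1–58 → 80 + 58 = 138 bp
Sorted largest to smallest: 138, 71 bp.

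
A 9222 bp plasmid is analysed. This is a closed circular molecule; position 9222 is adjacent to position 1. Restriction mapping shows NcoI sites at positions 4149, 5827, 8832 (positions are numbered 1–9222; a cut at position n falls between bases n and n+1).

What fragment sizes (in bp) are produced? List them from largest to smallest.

Circular molecule, 3 cuts → 3 fragments:
  5827 − 4149 = 1678 bp
  8832 − 5827 = 3005 bp
  wrap: 9222 − 8832 + 4149 = 4539 bp
Sorted largest to smallest: 4539, 3005, 1678 bp.

4539, 3005, 1678 bp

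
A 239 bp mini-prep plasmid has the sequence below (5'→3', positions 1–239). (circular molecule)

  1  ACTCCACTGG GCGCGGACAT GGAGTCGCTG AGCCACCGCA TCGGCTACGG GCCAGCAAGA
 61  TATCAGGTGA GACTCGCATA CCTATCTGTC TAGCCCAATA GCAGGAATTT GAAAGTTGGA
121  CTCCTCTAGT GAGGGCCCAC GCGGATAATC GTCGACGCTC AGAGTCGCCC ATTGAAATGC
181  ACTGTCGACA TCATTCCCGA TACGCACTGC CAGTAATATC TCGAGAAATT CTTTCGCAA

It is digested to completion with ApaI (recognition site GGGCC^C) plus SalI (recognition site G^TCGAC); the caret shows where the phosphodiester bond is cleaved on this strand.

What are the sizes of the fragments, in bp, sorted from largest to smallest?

192, 33, 14 bp

The ApaI site (GGGCCC) starts at position 133.
ApaI cuts after base 5 of each site (before the last base), so after position 137.
SalI sites (GTCGAC) start at positions 151, 184.
SalI cuts after the first base of each site, so after positions 151, 184.
Combined cut positions: 137, 151, 184.
Circular molecule, 3 cuts → 3 fragments:
  138–151 → 14 bp
  152–184 → 33 bp
  185–239 then 1–137 → 55 + 137 = 192 bp
Sorted largest to smallest: 192, 33, 14 bp.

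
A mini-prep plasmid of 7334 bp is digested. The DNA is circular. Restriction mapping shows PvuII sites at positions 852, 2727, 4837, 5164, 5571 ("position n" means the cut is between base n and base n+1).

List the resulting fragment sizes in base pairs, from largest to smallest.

2615, 2110, 1875, 407, 327 bp

Circular molecule, 5 cuts → 5 fragments:
  2727 − 852 = 1875 bp
  4837 − 2727 = 2110 bp
  5164 − 4837 = 327 bp
  5571 − 5164 = 407 bp
  wrap: 7334 − 5571 + 852 = 2615 bp
Sorted largest to smallest: 2615, 2110, 1875, 407, 327 bp.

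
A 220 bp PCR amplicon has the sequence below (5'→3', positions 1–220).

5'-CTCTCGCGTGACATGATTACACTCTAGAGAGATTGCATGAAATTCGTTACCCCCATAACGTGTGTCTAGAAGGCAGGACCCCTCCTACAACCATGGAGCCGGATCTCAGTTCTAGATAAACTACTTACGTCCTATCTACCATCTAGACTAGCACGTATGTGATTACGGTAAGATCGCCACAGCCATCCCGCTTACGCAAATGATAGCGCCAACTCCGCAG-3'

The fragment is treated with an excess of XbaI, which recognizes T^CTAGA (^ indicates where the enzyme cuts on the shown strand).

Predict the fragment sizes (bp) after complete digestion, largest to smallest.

XbaI sites (TCTAGA) start at positions 23, 65, 111, 142.
XbaI cuts after the first base of each site, so after positions 23, 65, 111, 142.
Linear molecule, 4 cuts → 5 fragments:
  1–23 → 23 bp
  24–65 → 42 bp
  66–111 → 46 bp
  112–142 → 31 bp
  143–220 → 78 bp
Sorted largest to smallest: 78, 46, 42, 31, 23 bp.

78, 46, 42, 31, 23 bp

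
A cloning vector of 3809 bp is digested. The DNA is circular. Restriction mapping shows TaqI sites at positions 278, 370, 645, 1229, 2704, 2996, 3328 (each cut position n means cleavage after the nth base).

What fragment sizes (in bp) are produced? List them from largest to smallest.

1475, 759, 584, 332, 292, 275, 92 bp

Circular molecule, 7 cuts → 7 fragments:
  370 − 278 = 92 bp
  645 − 370 = 275 bp
  1229 − 645 = 584 bp
  2704 − 1229 = 1475 bp
  2996 − 2704 = 292 bp
  3328 − 2996 = 332 bp
  wrap: 3809 − 3328 + 278 = 759 bp
Sorted largest to smallest: 1475, 759, 584, 332, 292, 275, 92 bp.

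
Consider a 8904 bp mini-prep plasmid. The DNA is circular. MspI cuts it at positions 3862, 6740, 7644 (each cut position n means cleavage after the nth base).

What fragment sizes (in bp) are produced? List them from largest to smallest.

Circular molecule, 3 cuts → 3 fragments:
  6740 − 3862 = 2878 bp
  7644 − 6740 = 904 bp
  wrap: 8904 − 7644 + 3862 = 5122 bp
Sorted largest to smallest: 5122, 2878, 904 bp.

5122, 2878, 904 bp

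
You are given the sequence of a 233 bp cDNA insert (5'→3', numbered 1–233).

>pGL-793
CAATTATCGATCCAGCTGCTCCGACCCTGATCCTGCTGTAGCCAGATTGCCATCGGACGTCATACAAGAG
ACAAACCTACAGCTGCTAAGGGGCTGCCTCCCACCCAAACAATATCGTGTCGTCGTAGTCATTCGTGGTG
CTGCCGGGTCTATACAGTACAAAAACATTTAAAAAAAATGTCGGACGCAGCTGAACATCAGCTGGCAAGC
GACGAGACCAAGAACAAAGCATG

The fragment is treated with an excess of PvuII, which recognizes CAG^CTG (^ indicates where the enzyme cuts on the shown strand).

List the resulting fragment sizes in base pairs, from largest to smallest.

PvuII sites (CAGCTG) start at positions 13, 80, 188, 199.
PvuII cuts after base 3 of each site, so after positions 15, 82, 190, 201.
Linear molecule, 4 cuts → 5 fragments:
  1–15 → 15 bp
  16–82 → 67 bp
  83–190 → 108 bp
  191–201 → 11 bp
  202–233 → 32 bp
Sorted largest to smallest: 108, 67, 32, 15, 11 bp.

108, 67, 32, 15, 11 bp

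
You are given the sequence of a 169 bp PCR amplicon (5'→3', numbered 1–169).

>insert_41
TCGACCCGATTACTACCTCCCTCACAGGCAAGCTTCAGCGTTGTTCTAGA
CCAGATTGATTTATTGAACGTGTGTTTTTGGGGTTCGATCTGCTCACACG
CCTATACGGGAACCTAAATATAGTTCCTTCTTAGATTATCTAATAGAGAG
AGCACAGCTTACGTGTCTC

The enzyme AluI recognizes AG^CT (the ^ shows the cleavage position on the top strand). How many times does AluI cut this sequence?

2

AGCT occurs starting at positions 31, 156.
AluI cuts at 2 sites.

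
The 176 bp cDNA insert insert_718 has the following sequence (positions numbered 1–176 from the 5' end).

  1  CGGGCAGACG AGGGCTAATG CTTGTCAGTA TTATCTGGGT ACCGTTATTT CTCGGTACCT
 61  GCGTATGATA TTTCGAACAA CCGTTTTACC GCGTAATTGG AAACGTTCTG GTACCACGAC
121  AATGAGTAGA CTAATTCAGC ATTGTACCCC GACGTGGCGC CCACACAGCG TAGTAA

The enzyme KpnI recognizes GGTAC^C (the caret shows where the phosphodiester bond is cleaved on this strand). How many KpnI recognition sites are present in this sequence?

3

GGTACC occurs starting at positions 38, 54, 110.
KpnI cuts at 3 sites.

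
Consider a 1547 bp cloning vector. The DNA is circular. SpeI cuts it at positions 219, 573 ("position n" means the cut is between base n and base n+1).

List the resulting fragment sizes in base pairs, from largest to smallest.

1193, 354 bp

Circular molecule, 2 cuts → 2 fragments:
  573 − 219 = 354 bp
  wrap: 1547 − 573 + 219 = 1193 bp
Sorted largest to smallest: 1193, 354 bp.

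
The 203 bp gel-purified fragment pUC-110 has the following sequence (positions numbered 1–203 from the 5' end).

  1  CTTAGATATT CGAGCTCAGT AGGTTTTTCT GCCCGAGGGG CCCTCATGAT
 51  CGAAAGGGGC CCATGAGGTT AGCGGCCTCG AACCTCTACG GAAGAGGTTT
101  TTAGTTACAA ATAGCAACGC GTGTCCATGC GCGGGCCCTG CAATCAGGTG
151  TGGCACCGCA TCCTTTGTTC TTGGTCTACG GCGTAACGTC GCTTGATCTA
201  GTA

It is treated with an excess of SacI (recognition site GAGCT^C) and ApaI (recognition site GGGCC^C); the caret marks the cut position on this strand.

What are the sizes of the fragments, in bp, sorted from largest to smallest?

76, 66, 26, 19, 16 bp

The SacI site (GAGCTC) starts at position 12.
SacI cuts after base 5 of each site (before the last base), so after position 16.
ApaI sites (GGGCCC) start at positions 38, 57, 133.
ApaI cuts after base 5 of each site (before the last base), so after positions 42, 61, 137.
Combined cut positions: 16, 42, 61, 137.
Linear molecule, 4 cuts → 5 fragments:
  1–16 → 16 bp
  17–42 → 26 bp
  43–61 → 19 bp
  62–137 → 76 bp
  138–203 → 66 bp
Sorted largest to smallest: 76, 66, 26, 19, 16 bp.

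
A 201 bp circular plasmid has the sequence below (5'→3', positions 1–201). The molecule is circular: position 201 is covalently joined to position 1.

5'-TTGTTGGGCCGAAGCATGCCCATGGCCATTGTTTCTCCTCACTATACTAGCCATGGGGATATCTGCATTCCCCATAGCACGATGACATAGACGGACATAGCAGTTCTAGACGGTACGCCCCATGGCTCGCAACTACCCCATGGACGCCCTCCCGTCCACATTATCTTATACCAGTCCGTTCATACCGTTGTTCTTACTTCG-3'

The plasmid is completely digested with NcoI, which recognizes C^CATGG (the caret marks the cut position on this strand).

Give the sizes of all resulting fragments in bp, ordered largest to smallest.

NcoI sites (CCATGG) start at positions 20, 51, 120, 138.
NcoI cuts after the first base of each site, so after positions 20, 51, 120, 138.
Circular molecule, 4 cuts → 4 fragments:
  21–51 → 31 bp
  52–120 → 69 bp
  121–138 → 18 bp
  139–201 then 1–20 → 63 + 20 = 83 bp
Sorted largest to smallest: 83, 69, 31, 18 bp.

83, 69, 31, 18 bp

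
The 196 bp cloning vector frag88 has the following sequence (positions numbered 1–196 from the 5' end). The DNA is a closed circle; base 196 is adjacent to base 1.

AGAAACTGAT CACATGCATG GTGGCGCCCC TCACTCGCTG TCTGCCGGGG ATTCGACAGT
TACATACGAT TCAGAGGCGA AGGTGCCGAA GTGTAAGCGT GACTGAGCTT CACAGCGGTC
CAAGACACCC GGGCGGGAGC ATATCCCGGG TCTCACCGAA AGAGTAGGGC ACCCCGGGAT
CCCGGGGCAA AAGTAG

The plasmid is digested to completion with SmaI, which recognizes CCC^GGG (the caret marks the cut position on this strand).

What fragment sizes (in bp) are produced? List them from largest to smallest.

143, 28, 17, 8 bp

SmaI sites (CCCGGG) start at positions 128, 145, 173, 181.
SmaI cuts after base 3 of each site, so after positions 130, 147, 175, 183.
Circular molecule, 4 cuts → 4 fragments:
  131–147 → 17 bp
  148–175 → 28 bp
  176–183 → 8 bp
  184–196 then 1–130 → 13 + 130 = 143 bp
Sorted largest to smallest: 143, 28, 17, 8 bp.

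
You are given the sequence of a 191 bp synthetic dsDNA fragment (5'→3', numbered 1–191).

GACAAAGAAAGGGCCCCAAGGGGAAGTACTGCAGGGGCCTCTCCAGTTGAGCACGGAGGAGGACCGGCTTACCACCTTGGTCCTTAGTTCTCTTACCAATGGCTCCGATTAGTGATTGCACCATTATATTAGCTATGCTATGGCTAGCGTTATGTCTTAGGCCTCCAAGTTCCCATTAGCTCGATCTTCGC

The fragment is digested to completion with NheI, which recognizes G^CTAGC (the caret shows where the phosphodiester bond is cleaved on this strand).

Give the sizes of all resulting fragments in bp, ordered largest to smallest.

143, 48 bp

The NheI site (GCTAGC) starts at position 143.
NheI cuts after the first base of each site, so after position 143.
Linear molecule, 1 cut → 2 fragments:
  1–143 → 143 bp
  144–191 → 48 bp
Sorted largest to smallest: 143, 48 bp.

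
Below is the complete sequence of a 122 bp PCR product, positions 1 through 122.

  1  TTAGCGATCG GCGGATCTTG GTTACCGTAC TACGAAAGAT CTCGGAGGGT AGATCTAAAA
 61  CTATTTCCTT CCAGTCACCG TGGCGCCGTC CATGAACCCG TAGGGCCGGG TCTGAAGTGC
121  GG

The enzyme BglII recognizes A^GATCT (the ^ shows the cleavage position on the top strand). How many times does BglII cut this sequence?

AGATCT occurs starting at positions 37, 51.
BglII cuts at 2 sites.

2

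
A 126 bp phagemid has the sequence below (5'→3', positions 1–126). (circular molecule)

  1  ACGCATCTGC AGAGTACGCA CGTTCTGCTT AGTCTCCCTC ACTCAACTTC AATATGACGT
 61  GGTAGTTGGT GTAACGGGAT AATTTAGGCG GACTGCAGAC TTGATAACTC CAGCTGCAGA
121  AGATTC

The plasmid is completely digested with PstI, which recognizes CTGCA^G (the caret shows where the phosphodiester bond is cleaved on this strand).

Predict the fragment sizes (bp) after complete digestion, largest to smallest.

86, 21, 19 bp

PstI sites (CTGCAG) start at positions 7, 93, 114.
PstI cuts after base 5 of each site (before the last base), so after positions 11, 97, 118.
Circular molecule, 3 cuts → 3 fragments:
  12–97 → 86 bp
  98–118 → 21 bp
  119–126 then 1–11 → 8 + 11 = 19 bp
Sorted largest to smallest: 86, 21, 19 bp.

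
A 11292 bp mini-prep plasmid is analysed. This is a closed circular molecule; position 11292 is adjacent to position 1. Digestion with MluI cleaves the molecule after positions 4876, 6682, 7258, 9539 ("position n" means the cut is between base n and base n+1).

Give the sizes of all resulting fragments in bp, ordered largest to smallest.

6629, 2281, 1806, 576 bp

Circular molecule, 4 cuts → 4 fragments:
  6682 − 4876 = 1806 bp
  7258 − 6682 = 576 bp
  9539 − 7258 = 2281 bp
  wrap: 11292 − 9539 + 4876 = 6629 bp
Sorted largest to smallest: 6629, 2281, 1806, 576 bp.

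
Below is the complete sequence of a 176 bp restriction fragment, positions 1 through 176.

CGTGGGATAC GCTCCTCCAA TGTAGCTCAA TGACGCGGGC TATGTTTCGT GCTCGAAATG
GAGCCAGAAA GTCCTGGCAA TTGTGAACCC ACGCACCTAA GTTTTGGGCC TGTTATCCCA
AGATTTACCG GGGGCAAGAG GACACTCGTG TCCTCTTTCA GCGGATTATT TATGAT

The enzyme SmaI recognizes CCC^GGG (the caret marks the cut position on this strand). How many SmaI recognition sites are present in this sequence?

0

No occurrence of CCCGGG is present in the sequence.
SmaI does not cut: 0 sites.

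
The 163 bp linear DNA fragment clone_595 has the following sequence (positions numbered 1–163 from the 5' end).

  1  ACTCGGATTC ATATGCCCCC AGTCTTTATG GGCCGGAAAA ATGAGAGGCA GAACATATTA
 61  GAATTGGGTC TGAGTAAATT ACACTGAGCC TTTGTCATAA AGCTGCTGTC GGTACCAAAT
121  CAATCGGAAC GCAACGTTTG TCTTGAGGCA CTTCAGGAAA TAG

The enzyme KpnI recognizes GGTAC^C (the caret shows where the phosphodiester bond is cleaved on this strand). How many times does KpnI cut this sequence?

1

GGTACC occurs starting at position 111.
KpnI cuts at 1 site.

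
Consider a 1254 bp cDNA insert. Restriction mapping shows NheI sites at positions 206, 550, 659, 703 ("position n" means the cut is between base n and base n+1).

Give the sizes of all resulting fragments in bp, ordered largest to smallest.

551, 344, 206, 109, 44 bp

Linear molecule, 4 cuts → 5 fragments:
  206 − 0 = 206 bp
  550 − 206 = 344 bp
  659 − 550 = 109 bp
  703 − 659 = 44 bp
  1254 − 703 = 551 bp
Sorted largest to smallest: 551, 344, 206, 109, 44 bp.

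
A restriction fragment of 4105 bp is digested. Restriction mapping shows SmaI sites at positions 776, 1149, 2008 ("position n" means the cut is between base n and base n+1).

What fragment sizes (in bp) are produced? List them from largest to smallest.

Linear molecule, 3 cuts → 4 fragments:
  776 − 0 = 776 bp
  1149 − 776 = 373 bp
  2008 − 1149 = 859 bp
  4105 − 2008 = 2097 bp
Sorted largest to smallest: 2097, 859, 776, 373 bp.

2097, 859, 776, 373 bp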